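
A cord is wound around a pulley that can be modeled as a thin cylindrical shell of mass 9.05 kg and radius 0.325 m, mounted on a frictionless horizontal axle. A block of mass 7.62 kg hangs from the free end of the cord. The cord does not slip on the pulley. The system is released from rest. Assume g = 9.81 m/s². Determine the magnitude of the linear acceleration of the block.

a ≈ 4.48 m/s²

I = MR² = (9.05)(0.325)² = 0.9559 kg·m².
Block: mg − T = ma. Pulley: TR = Iα. No-slip: a = αR, so T = (I/R²)a = 9.050·a.
Then mg = (m + 9.050)a, so a = (7.62)(9.81)/(7.62 + 9.050) = 4.484 m/s².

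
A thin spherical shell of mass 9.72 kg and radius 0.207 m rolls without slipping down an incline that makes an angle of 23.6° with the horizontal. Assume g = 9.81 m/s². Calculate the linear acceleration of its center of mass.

a ≈ 2.36 m/s²

Translation along the incline: Mg sinθ − f = Ma.
Rotation about the center: fR = Iα with I = (2/3)MR². No-slip gives a = αR, so f = (I/R²)a = (2/3)M a.
Substituting: Mg sinθ = (1 + 0.6667)Ma, so a = g sinθ/(1 + 0.6667) = (9.81) sin 23.6° / 1.667 = 2.356 m/s².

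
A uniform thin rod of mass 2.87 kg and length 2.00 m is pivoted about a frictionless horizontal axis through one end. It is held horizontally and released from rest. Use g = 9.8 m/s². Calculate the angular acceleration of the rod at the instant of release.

α ≈ 7.35 rad/s²

About the pivot, I = (1/3)ML² = (1/3)(2.87)(2.00)² = 3.827 kg·m².
The weight acts at the center, a distance L/2 = 1.000 m from the pivot; τ = Mg(L/2) = 28.13 N·m.
α = τ/I = 28.13/3.827 = 7.350 rad/s².
(Equivalently α = (3g/(2L)) = 7.350 rad/s².)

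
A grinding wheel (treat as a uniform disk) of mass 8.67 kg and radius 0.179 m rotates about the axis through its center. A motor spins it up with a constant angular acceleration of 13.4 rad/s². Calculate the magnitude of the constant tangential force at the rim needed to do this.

I = ½MR² = (1/2)(8.67)(0.179)² = 0.1389 kg·m².
The required torque is τ = Iα = (0.1389)(13.40) = 1.861 N·m.
A tangential force at the rim gives τ = FR, so F = τ/R = 1.861/0.179 = 10.40 N.

F ≈ 10.4 N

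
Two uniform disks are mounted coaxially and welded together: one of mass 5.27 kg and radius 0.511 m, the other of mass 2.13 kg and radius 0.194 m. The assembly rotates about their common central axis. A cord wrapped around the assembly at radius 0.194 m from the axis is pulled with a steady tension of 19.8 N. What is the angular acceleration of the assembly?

I = ½M₁R₁² + ½M₂R₂² = ½(5.27)(0.511)² + ½(2.13)(0.194)² = 0.7281 kg·m².
τ = F r = (19.8)(0.194) = 3.841 N·m.
α = τ/I = 3.841/0.7281 = 5.275 rad/s².

α ≈ 5.28 rad/s²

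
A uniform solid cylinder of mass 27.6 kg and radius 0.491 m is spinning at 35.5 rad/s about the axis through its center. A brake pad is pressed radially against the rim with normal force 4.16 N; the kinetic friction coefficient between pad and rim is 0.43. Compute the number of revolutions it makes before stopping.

≈ 380 revolutions

I = ½MR² = (1/2)(27.6)(0.491)² = 3.327 kg·m².
Friction force f = μN = (0.43)(4.16) = 1.789 N at the rim; torque magnitude τ = fR = 0.8783 N·m, opposing ω.
|α| = τ/I = 0.8783/3.327 = 0.2640 rad/s² (deceleration).
ω² = ω₀² − 2|α|θ with ω = 0 ⇒ θ = ω₀²/(2|α|) = 2387 rad = 379.9 rev.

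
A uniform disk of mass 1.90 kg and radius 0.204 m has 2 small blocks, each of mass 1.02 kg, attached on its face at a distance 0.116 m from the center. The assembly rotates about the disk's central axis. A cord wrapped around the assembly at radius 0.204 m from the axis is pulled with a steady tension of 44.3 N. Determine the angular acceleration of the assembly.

α ≈ 135 rad/s²

I_disk = ½MR² = ½(1.90)(0.204)² = 0.03954 kg·m².
I_blocks = 2·m·r² = 2(1.02)(0.116)² = 0.02745 kg·m².
Total I = 0.06699 kg·m².
τ = F r = (44.3)(0.204) = 9.037 N·m.
α = τ/I = 9.037/0.06699 = 134.9 rad/s².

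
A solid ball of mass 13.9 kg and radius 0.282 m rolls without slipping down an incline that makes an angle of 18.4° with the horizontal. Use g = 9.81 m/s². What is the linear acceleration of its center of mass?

Translation along the incline: Mg sinθ − f = Ma.
Rotation about the center: fR = Iα with I = (2/5)MR². No-slip gives a = αR, so f = (I/R²)a = (2/5)M a.
Substituting: Mg sinθ = (1 + 0.4000)Ma, so a = g sinθ/(1 + 0.4000) = (9.81) sin 18.4° / 1.400 = 2.212 m/s².

a ≈ 2.21 m/s²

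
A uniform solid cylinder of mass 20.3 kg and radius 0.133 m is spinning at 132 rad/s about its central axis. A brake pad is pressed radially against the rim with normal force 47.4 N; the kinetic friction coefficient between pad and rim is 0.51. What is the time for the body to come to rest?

t ≈ 7.37 s

I = ½MR² = (1/2)(20.3)(0.133)² = 0.1795 kg·m².
Friction force f = μN = (0.51)(47.4) = 24.17 N at the rim; torque magnitude τ = fR = 3.215 N·m, opposing ω.
|α| = τ/I = 3.215/0.1795 = 17.91 rad/s² (deceleration).
0 = ω₀ − |α|t ⇒ t = ω₀/|α| = 132/17.91 = 7.371 s.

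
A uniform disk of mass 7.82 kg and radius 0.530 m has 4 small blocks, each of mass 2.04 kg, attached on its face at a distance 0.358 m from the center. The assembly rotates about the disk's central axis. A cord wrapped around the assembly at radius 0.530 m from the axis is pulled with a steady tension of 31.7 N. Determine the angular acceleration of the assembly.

α ≈ 7.84 rad/s²

I_disk = ½MR² = ½(7.82)(0.530)² = 1.098 kg·m².
I_blocks = 4·m·r² = 4(2.04)(0.358)² = 1.046 kg·m².
Total I = 2.144 kg·m².
τ = F r = (31.7)(0.530) = 16.80 N·m.
α = τ/I = 16.80/2.144 = 7.836 rad/s².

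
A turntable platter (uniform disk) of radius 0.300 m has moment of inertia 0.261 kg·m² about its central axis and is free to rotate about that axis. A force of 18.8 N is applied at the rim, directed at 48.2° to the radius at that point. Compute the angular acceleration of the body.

α ≈ 16.1 rad/s²

Only the tangential component produces torque: τ = F R sinθ = (18.8)(0.300) sin 48.2° = 4.204 N·m.
Newton's second law for rotation, τ = Iα, gives α = τ/I = 4.204/0.2610 = 16.11 rad/s².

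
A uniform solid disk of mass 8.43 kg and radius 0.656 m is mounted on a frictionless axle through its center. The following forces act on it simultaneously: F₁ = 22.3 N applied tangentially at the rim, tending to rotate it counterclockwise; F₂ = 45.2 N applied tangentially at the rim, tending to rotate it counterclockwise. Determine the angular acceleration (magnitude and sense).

I = ½MR² = (1/2)(8.43)(0.656)² = 1.814 kg·m².
Taking counterclockwise as positive: τ₁ = +(22.3)(0.656) = +14.63 N·m; τ₂ = +(45.2)(0.656) = +29.65 N·m.
Net torque τ = 44.28 N·m.
α = τ/I = 44.28/1.814 = 24.41 rad/s².

α ≈ 24.4 rad/s², counterclockwise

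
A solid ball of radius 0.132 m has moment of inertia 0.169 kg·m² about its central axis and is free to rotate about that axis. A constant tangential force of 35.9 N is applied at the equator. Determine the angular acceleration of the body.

τ = F R = (35.9)(0.132) = 4.739 N·m.
From τ = Iα: α = 4.739/0.1690 = 28.04 rad/s².

α ≈ 28.0 rad/s²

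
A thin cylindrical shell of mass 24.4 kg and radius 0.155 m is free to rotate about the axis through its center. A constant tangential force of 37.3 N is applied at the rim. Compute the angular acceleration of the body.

α ≈ 9.86 rad/s²

I = MR² = (24.4)(0.155)² = 0.5862 kg·m².
τ = F R = (37.3)(0.155) = 5.781 N·m.
From τ = Iα: α = 5.781/0.5862 = 9.863 rad/s².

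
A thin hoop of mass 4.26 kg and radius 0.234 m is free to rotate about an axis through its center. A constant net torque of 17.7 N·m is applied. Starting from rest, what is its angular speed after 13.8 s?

I = MR² = (4.26)(0.234)² = 0.2333 kg·m².
α = τ/I = 17.7/0.2333 = 75.88 rad/s².
ω = ω₀ + αt = 0 + (75.88)(13.8) = 1047 rad/s.

ω ≈ 1050 rad/s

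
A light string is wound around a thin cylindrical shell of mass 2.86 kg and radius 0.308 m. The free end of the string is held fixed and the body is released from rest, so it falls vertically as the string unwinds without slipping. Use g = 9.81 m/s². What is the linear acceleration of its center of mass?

a ≈ 4.91 m/s²

Translation: Mg − T = Ma. Rotation about the center: TR = Iα with I = MR².
With a = αR: T = (I/R²)a = M a, so Mg = (1 + 1.000)Ma.
a = g/(1 + 1.000) = 9.81/2.000 = 4.905 m/s².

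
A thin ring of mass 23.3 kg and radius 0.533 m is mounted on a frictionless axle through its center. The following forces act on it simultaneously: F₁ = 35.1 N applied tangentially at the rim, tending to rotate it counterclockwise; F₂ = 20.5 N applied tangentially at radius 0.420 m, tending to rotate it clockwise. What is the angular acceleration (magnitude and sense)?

I = MR² = (23.3)(0.533)² = 6.619 kg·m².
Taking counterclockwise as positive: τ₁ = +(35.1)(0.533) = +18.71 N·m; τ₂ = −(20.5)(0.420) = −8.610 N·m.
Net torque τ = 10.10 N·m.
α = τ/I = 10.10/6.619 = 1.526 rad/s².

α ≈ 1.53 rad/s², counterclockwise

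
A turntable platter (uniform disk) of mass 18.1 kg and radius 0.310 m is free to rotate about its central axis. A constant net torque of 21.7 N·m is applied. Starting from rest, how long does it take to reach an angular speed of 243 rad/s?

I = ½MR² = (1/2)(18.1)(0.310)² = 0.8697 kg·m².
α = τ/I = 21.7/0.8697 = 24.95 rad/s².
ω = αt ⇒ t = ω/α = 243/24.95 = 9.739 s.

t ≈ 9.74 s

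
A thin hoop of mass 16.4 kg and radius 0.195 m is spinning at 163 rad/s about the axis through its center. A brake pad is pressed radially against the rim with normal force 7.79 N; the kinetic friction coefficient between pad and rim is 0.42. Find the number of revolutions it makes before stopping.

≈ 2070 revolutions

I = MR² = (16.4)(0.195)² = 0.6236 kg·m².
Friction force f = μN = (0.42)(7.79) = 3.272 N at the rim; torque magnitude τ = fR = 0.6380 N·m, opposing ω.
|α| = τ/I = 0.6380/0.6236 = 1.023 rad/s² (deceleration).
ω² = ω₀² − 2|α|θ with ω = 0 ⇒ θ = ω₀²/(2|α|) = 12980 rad = 2067 rev.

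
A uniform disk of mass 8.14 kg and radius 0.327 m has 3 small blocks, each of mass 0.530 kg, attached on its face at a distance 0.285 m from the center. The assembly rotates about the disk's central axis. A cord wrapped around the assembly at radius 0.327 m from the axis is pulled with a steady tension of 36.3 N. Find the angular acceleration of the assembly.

I_disk = ½MR² = ½(8.14)(0.327)² = 0.4352 kg·m².
I_blocks = 3·m·r² = 3(0.530)(0.285)² = 0.1291 kg·m².
Total I = 0.5643 kg·m².
τ = F r = (36.3)(0.327) = 11.87 N·m.
α = τ/I = 11.87/0.5643 = 21.03 rad/s².

α ≈ 21.0 rad/s²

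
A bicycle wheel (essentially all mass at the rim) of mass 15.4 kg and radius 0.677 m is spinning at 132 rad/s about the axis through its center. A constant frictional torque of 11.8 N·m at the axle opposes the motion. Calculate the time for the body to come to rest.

I = MR² = (15.4)(0.677)² = 7.058 kg·m².
The net torque has magnitude 11.8 N·m, opposing ω.
|α| = τ/I = 11.80/7.058 = 1.672 rad/s² (deceleration).
0 = ω₀ − |α|t ⇒ t = ω₀/|α| = 132/1.672 = 78.96 s.

t ≈ 79.0 s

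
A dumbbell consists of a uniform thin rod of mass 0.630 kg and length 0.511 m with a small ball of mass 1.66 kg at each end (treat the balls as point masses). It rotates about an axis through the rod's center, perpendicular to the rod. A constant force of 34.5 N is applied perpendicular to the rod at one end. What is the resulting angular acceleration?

I_rod = (1/12)ML² = (1/12)(0.630)(0.511)² = 0.01371 kg·m².
I_balls = 2·m·(L/2)² = 2(1.66)(0.2555)² = 0.2167 kg·m².
Total I = 0.2304 kg·m².
τ = F·(L/2) = (34.5)(0.256) = 8.815 N·m.
α = τ/I = 8.815/0.2304 = 38.25 rad/s².

α ≈ 38.3 rad/s²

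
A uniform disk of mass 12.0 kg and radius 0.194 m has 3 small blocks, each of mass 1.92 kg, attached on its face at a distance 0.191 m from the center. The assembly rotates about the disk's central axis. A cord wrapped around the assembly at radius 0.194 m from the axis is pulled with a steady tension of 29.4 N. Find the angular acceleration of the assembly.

I_disk = ½MR² = ½(12.0)(0.194)² = 0.2258 kg·m².
I_blocks = 3·m·r² = 3(1.92)(0.191)² = 0.2101 kg·m².
Total I = 0.4359 kg·m².
τ = F r = (29.4)(0.194) = 5.704 N·m.
α = τ/I = 5.704/0.4359 = 13.08 rad/s².

α ≈ 13.1 rad/s²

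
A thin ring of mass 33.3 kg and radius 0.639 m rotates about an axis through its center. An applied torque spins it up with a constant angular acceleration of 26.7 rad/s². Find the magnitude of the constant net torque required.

I = MR² = (33.3)(0.639)² = 13.60 kg·m².
τ = Iα = (13.60)(26.70) = 363.0 N·m.

τ ≈ 363 N·m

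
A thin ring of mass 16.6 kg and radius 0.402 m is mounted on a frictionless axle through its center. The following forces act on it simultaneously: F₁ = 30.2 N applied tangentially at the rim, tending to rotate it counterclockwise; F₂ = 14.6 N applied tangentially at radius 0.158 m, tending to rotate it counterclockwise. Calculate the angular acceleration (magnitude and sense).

α ≈ 5.39 rad/s², counterclockwise

I = MR² = (16.6)(0.402)² = 2.683 kg·m².
Taking counterclockwise as positive: τ₁ = +(30.2)(0.402) = +12.14 N·m; τ₂ = +(14.6)(0.158) = +2.307 N·m.
Net torque τ = 14.45 N·m.
α = τ/I = 14.45/2.683 = 5.385 rad/s².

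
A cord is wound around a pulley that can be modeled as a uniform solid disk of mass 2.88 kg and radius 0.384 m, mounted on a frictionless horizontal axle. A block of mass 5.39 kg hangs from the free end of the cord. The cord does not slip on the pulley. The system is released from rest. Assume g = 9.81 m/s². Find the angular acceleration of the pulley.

α ≈ 20.2 rad/s²

I = ½MR² = (1/2)(2.88)(0.384)² = 0.2123 kg·m².
Block: mg − T = ma. Pulley: TR = Iα. No-slip: a = αR, so T = (I/R²)a = 1.440·a.
Then mg = (m + 1.440)a, so a = (5.39)(9.81)/(5.39 + 1.440) = 7.742 m/s².
α = a/R = 7.742/0.384 = 20.16 rad/s².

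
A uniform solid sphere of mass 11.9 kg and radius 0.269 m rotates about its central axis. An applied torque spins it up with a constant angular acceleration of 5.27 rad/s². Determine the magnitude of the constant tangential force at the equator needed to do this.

F ≈ 6.75 N

I = (2/5)MR² = (2/5)(11.9)(0.269)² = 0.3444 kg·m².
The required torque is τ = Iα = (0.3444)(5.270) = 1.815 N·m.
A tangential force at the equator gives τ = FR, so F = τ/R = 1.815/0.269 = 6.748 N.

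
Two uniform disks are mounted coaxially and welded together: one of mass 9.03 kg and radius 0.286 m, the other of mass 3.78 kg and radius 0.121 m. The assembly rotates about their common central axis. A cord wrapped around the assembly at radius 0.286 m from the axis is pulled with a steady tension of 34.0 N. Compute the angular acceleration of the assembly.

α ≈ 24.5 rad/s²

I = ½M₁R₁² + ½M₂R₂² = ½(9.03)(0.286)² + ½(3.78)(0.121)² = 0.3970 kg·m².
τ = F r = (34.0)(0.286) = 9.724 N·m.
α = τ/I = 9.724/0.3970 = 24.49 rad/s².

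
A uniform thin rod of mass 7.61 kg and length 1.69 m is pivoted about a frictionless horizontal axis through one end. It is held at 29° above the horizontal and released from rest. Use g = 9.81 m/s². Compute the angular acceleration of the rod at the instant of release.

α ≈ 7.62 rad/s²

About the pivot, I = (1/3)ML² = (1/3)(7.61)(1.69)² = 7.245 kg·m².
The weight acts at the center, a distance L/2 = 0.8450 m from the pivot; τ = Mg(L/2) cos 29° = 55.17 N·m.
α = τ/I = 55.17/7.245 = 7.615 rad/s².
(Equivalently α = (3g/(2L)) cos 29° = 7.615 rad/s².)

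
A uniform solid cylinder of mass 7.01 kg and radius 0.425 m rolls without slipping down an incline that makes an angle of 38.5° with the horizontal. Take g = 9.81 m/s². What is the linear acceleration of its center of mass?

Translation along the incline: Mg sinθ − f = Ma.
Rotation about the center: fR = Iα with I = ½MR². No-slip gives a = αR, so f = (I/R²)a = (1/2)M a.
Substituting: Mg sinθ = (1 + 0.5000)Ma, so a = g sinθ/(1 + 0.5000) = (9.81) sin 38.5° / 1.500 = 4.071 m/s².

a ≈ 4.07 m/s²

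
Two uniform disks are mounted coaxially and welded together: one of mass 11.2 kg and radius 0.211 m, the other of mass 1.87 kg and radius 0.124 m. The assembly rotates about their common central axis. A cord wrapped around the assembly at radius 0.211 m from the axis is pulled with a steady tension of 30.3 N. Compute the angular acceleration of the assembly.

I = ½M₁R₁² + ½M₂R₂² = ½(11.2)(0.211)² + ½(1.87)(0.124)² = 0.2637 kg·m².
τ = F r = (30.3)(0.211) = 6.393 N·m.
α = τ/I = 6.393/0.2637 = 24.25 rad/s².

α ≈ 24.2 rad/s²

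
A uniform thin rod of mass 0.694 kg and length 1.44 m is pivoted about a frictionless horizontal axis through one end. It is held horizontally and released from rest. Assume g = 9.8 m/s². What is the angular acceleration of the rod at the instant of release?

About the pivot, I = (1/3)ML² = (1/3)(0.694)(1.44)² = 0.4797 kg·m².
The weight acts at the center, a distance L/2 = 0.7200 m from the pivot; τ = Mg(L/2) = 4.897 N·m.
α = τ/I = 4.897/0.4797 = 10.21 rad/s².
(Equivalently α = (3g/(2L)) = 10.21 rad/s².)

α ≈ 10.2 rad/s²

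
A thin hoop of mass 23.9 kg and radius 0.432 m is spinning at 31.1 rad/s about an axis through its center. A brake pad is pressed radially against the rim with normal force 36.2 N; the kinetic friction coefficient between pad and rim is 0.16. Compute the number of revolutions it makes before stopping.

≈ 137 revolutions

I = MR² = (23.9)(0.432)² = 4.460 kg·m².
Friction force f = μN = (0.16)(36.2) = 5.792 N at the rim; torque magnitude τ = fR = 2.502 N·m, opposing ω.
|α| = τ/I = 2.502/4.460 = 0.5610 rad/s² (deceleration).
ω² = ω₀² − 2|α|θ with ω = 0 ⇒ θ = ω₀²/(2|α|) = 862.1 rad = 137.2 rev.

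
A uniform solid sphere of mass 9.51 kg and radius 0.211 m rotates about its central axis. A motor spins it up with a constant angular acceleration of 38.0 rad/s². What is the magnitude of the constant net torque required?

I = (2/5)MR² = (2/5)(9.51)(0.211)² = 0.1694 kg·m².
τ = Iα = (0.1694)(38.00) = 6.436 N·m.

τ ≈ 6.44 N·m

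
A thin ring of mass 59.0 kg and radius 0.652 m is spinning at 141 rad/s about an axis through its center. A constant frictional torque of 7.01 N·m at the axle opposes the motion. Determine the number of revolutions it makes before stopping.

≈ 5660 revolutions

I = MR² = (59.0)(0.652)² = 25.08 kg·m².
The net torque has magnitude 7.01 N·m, opposing ω.
|α| = τ/I = 7.010/25.08 = 0.2795 rad/s² (deceleration).
ω² = ω₀² − 2|α|θ with ω = 0 ⇒ θ = ω₀²/(2|α|) = 35570 rad = 5661 rev.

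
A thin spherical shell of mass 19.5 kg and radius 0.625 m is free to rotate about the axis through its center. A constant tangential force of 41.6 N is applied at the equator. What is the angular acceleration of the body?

α ≈ 5.12 rad/s²

I = (2/3)MR² = (2/3)(19.5)(0.625)² = 5.078 kg·m².
τ = F R = (41.6)(0.625) = 26.00 N·m.
From τ = Iα: α = 26.00/5.078 = 5.120 rad/s².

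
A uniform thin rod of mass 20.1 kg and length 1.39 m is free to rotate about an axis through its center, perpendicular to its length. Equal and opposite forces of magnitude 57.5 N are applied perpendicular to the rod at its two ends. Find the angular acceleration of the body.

α ≈ 24.7 rad/s²

I = (1/12)ML² = (1/12)(20.1)(1.39)² = 3.236 kg·m².
The couple gives τ = F·(L/2) + F·(L/2) = F L = (57.5)(1.39) = 79.92 N·m.
From τ = Iα: α = 79.92/3.236 = 24.70 rad/s².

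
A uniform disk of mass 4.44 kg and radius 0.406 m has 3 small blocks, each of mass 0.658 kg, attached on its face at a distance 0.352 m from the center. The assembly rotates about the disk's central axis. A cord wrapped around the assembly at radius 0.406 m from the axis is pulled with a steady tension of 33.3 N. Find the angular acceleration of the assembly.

α ≈ 22.1 rad/s²

I_disk = ½MR² = ½(4.44)(0.406)² = 0.3659 kg·m².
I_blocks = 3·m·r² = 3(0.658)(0.352)² = 0.2446 kg·m².
Total I = 0.6105 kg·m².
τ = F r = (33.3)(0.406) = 13.52 N·m.
α = τ/I = 13.52/0.6105 = 22.14 rad/s².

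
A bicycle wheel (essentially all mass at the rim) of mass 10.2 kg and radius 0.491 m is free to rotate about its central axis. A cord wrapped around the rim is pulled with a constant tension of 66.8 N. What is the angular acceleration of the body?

I = MR² = (10.2)(0.491)² = 2.459 kg·m².
τ = F R = (66.8)(0.491) = 32.80 N·m.
Newton's second law for rotation, τ = Iα, gives α = τ/I = 32.80/2.459 = 13.34 rad/s².

α ≈ 13.3 rad/s²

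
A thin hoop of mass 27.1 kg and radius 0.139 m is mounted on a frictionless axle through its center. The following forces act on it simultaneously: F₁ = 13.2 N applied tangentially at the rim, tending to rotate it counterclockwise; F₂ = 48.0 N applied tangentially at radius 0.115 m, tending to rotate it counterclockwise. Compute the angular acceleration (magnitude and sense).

α ≈ 14.0 rad/s², counterclockwise

I = MR² = (27.1)(0.139)² = 0.5236 kg·m².
Taking counterclockwise as positive: τ₁ = +(13.2)(0.139) = +1.835 N·m; τ₂ = +(48.0)(0.115) = +5.520 N·m.
Net torque τ = 7.355 N·m.
α = τ/I = 7.355/0.5236 = 14.05 rad/s².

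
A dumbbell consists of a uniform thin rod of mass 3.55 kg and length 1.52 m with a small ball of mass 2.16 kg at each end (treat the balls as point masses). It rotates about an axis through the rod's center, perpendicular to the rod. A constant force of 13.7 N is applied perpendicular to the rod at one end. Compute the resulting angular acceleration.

I_rod = (1/12)ML² = (1/12)(3.55)(1.52)² = 0.6835 kg·m².
I_balls = 2·m·(L/2)² = 2(2.16)(0.7600)² = 2.495 kg·m².
Total I = 3.179 kg·m².
τ = F·(L/2) = (13.7)(0.760) = 10.41 N·m.
α = τ/I = 10.41/3.179 = 3.276 rad/s².

α ≈ 3.28 rad/s²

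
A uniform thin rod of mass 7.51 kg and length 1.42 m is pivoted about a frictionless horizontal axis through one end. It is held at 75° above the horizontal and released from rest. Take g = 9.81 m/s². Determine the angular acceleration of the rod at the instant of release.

α ≈ 2.68 rad/s²

About the pivot, I = (1/3)ML² = (1/3)(7.51)(1.42)² = 5.048 kg·m².
The weight acts at the center, a distance L/2 = 0.7100 m from the pivot; τ = Mg(L/2) cos 75° = 13.54 N·m.
α = τ/I = 13.54/5.048 = 2.682 rad/s².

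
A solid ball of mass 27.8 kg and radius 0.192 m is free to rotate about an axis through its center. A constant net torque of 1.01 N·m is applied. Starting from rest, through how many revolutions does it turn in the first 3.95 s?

I = (2/5)MR² = (2/5)(27.8)(0.192)² = 0.4099 kg·m².
α = τ/I = 1.01/0.4099 = 2.464 rad/s².
θ = ½αt² = ½(2.464)(3.95)² = 19.22 rad.
Revolutions = θ/(2π) = 3.059.

≈ 3.06 revolutions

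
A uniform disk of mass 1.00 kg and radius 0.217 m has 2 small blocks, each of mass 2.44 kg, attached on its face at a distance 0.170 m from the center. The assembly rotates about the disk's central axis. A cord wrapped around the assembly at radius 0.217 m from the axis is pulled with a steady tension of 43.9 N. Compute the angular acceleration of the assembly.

α ≈ 57.9 rad/s²

I_disk = ½MR² = ½(1.00)(0.217)² = 0.02354 kg·m².
I_blocks = 2·m·r² = 2(2.44)(0.170)² = 0.1410 kg·m².
Total I = 0.1646 kg·m².
τ = F r = (43.9)(0.217) = 9.526 N·m.
α = τ/I = 9.526/0.1646 = 57.88 rad/s².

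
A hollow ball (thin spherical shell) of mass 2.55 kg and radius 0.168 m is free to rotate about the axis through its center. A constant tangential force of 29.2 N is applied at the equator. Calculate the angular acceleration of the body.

I = (2/3)MR² = (2/3)(2.55)(0.168)² = 0.04798 kg·m².
τ = F R = (29.2)(0.168) = 4.906 N·m.
Newton's second law for rotation, τ = Iα, gives α = τ/I = 4.906/0.04798 = 102.2 rad/s².

α ≈ 102 rad/s²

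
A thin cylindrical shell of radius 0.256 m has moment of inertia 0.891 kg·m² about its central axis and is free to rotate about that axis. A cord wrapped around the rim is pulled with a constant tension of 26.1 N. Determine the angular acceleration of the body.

τ = F R = (26.1)(0.256) = 6.682 N·m.
Newton's second law for rotation, τ = Iα, gives α = τ/I = 6.682/0.8910 = 7.499 rad/s².

α ≈ 7.50 rad/s²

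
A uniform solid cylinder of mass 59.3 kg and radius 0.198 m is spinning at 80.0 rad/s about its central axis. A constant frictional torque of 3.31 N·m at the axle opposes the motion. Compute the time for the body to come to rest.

t ≈ 28.1 s

I = ½MR² = (1/2)(59.3)(0.198)² = 1.162 kg·m².
The net torque has magnitude 3.31 N·m, opposing ω.
|α| = τ/I = 3.310/1.162 = 2.848 rad/s² (deceleration).
0 = ω₀ − |α|t ⇒ t = ω₀/|α| = 80.0/2.848 = 28.09 s.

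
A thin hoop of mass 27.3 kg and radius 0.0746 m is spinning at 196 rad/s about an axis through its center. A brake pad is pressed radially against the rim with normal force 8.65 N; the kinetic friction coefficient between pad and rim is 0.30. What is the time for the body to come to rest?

I = MR² = (27.3)(0.0746)² = 0.1519 kg·m².
Friction force f = μN = (0.30)(8.65) = 2.595 N at the rim; torque magnitude τ = fR = 0.1936 N·m, opposing ω.
|α| = τ/I = 0.1936/0.1519 = 1.274 rad/s² (deceleration).
0 = ω₀ − |α|t ⇒ t = ω₀/|α| = 196/1.274 = 153.8 s.

t ≈ 154 s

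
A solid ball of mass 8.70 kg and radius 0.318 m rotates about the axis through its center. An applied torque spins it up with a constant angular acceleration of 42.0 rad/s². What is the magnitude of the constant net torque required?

I = (2/5)MR² = (2/5)(8.70)(0.318)² = 0.3519 kg·m².
τ = Iα = (0.3519)(42.00) = 14.78 N·m.

τ ≈ 14.8 N·m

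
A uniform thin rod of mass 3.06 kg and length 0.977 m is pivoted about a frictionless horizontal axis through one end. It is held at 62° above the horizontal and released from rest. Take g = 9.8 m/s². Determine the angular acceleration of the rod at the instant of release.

About the pivot, I = (1/3)ML² = (1/3)(3.06)(0.977)² = 0.9736 kg·m².
The weight acts at the center, a distance L/2 = 0.4885 m from the pivot; τ = Mg(L/2) cos 62° = 6.877 N·m.
α = τ/I = 6.877/0.9736 = 7.064 rad/s².

α ≈ 7.06 rad/s²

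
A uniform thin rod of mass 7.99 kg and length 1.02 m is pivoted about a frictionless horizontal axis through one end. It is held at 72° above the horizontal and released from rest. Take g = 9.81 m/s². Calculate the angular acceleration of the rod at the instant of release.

About the pivot, I = (1/3)ML² = (1/3)(7.99)(1.02)² = 2.771 kg·m².
The weight acts at the center, a distance L/2 = 0.5100 m from the pivot; τ = Mg(L/2) cos 72° = 12.35 N·m.
α = τ/I = 12.35/2.771 = 4.458 rad/s².

α ≈ 4.46 rad/s²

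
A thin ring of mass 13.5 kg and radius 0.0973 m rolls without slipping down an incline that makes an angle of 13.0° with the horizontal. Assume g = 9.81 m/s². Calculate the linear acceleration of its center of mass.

Translation along the incline: Mg sinθ − f = Ma.
Rotation about the center: fR = Iα with I = MR². No-slip gives a = αR, so f = (I/R²)a = M a.
Substituting: Mg sinθ = (1 + 1.000)Ma, so a = g sinθ/(1 + 1.000) = (9.81) sin 13.0° / 2.000 = 1.103 m/s².

a ≈ 1.10 m/s²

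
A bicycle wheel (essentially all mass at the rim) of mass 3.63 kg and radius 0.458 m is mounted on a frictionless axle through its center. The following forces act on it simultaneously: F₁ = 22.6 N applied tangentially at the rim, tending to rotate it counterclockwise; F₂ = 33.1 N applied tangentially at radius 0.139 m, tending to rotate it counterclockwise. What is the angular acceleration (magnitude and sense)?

I = MR² = (3.63)(0.458)² = 0.7614 kg·m².
Taking counterclockwise as positive: τ₁ = +(22.6)(0.458) = +10.35 N·m; τ₂ = +(33.1)(0.139) = +4.601 N·m.
Net torque τ = 14.95 N·m.
α = τ/I = 14.95/0.7614 = 19.64 rad/s².

α ≈ 19.6 rad/s², counterclockwise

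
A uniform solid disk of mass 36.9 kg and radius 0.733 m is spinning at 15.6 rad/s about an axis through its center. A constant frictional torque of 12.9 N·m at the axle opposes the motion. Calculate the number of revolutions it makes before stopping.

≈ 14.9 revolutions

I = ½MR² = (1/2)(36.9)(0.733)² = 9.913 kg·m².
The net torque has magnitude 12.9 N·m, opposing ω.
|α| = τ/I = 12.90/9.913 = 1.301 rad/s² (deceleration).
ω² = ω₀² − 2|α|θ with ω = 0 ⇒ θ = ω₀²/(2|α|) = 93.50 rad = 14.88 rev.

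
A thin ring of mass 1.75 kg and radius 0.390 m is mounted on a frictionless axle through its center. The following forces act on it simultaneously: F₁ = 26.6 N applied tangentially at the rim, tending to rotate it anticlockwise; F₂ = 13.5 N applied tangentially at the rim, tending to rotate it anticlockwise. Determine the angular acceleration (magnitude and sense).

α ≈ 58.8 rad/s², anticlockwise

I = MR² = (1.75)(0.390)² = 0.2662 kg·m².
Taking anticlockwise as positive: τ₁ = +(26.6)(0.390) = +10.37 N·m; τ₂ = +(13.5)(0.390) = +5.265 N·m.
Net torque τ = 15.64 N·m.
α = τ/I = 15.64/0.2662 = 58.75 rad/s².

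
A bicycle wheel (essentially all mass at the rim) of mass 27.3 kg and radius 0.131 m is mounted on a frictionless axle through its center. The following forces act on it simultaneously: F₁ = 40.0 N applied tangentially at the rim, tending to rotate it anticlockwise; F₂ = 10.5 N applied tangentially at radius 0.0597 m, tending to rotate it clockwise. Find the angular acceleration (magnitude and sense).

I = MR² = (27.3)(0.131)² = 0.4685 kg·m².
Taking anticlockwise as positive: τ₁ = +(40.0)(0.131) = +5.240 N·m; τ₂ = −(10.5)(0.0597) = −0.6269 N·m.
Net torque τ = 4.613 N·m.
α = τ/I = 4.613/0.4685 = 9.847 rad/s².

α ≈ 9.85 rad/s², anticlockwise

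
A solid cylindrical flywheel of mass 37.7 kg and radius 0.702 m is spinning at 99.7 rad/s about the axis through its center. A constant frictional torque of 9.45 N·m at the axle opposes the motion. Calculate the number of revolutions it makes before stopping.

≈ 778 revolutions

I = ½MR² = (1/2)(37.7)(0.702)² = 9.289 kg·m².
The net torque has magnitude 9.45 N·m, opposing ω.
|α| = τ/I = 9.450/9.289 = 1.017 rad/s² (deceleration).
ω² = ω₀² − 2|α|θ with ω = 0 ⇒ θ = ω₀²/(2|α|) = 4886 rad = 777.6 rev.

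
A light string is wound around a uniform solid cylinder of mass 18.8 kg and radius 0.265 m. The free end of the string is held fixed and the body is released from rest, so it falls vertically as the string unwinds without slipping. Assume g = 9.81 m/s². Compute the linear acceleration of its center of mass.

a ≈ 6.54 m/s²

Translation: Mg − T = Ma. Rotation about the center: TR = Iα with I = ½MR².
With a = αR: T = (I/R²)a = (1/2)M a, so Mg = (1 + 0.5000)Ma.
a = g/(1 + 0.5000) = 9.81/1.500 = 6.540 m/s².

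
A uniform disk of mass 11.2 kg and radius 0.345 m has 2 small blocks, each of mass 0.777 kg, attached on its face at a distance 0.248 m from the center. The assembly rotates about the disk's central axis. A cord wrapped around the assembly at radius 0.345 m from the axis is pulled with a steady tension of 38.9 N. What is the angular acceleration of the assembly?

I_disk = ½MR² = ½(11.2)(0.345)² = 0.6665 kg·m².
I_blocks = 2·m·r² = 2(0.777)(0.248)² = 0.09558 kg·m².
Total I = 0.7621 kg·m².
τ = F r = (38.9)(0.345) = 13.42 N·m.
α = τ/I = 13.42/0.7621 = 17.61 rad/s².

α ≈ 17.6 rad/s²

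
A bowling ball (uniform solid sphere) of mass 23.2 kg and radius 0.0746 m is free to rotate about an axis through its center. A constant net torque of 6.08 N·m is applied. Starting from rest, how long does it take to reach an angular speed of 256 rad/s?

t ≈ 2.17 s

I = (2/5)MR² = (2/5)(23.2)(0.0746)² = 0.05164 kg·m².
α = τ/I = 6.08/0.05164 = 117.7 rad/s².
ω = αt ⇒ t = ω/α = 256/117.7 = 2.175 s.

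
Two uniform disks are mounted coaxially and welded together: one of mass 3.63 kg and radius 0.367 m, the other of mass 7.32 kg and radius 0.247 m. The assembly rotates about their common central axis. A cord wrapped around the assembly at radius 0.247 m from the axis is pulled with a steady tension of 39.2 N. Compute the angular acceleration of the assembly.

I = ½M₁R₁² + ½M₂R₂² = ½(3.63)(0.367)² + ½(7.32)(0.247)² = 0.4678 kg·m².
τ = F r = (39.2)(0.247) = 9.682 N·m.
α = τ/I = 9.682/0.4678 = 20.70 rad/s².

α ≈ 20.7 rad/s²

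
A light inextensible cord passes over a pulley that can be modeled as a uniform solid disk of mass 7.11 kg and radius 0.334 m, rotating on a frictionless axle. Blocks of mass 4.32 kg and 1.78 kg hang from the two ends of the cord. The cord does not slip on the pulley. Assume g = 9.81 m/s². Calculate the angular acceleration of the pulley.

α ≈ 7.73 rad/s²

I = ½MR² = (1/2)(7.11)(0.334)² = 0.3966 kg·m².
Heavier block: m₁g − T₁ = m₁a. Lighter block: T₂ − m₂g = m₂a.
Pulley: (T₁ − T₂)R = Iα = I(a/R), so T₁ − T₂ = (I/R²)a = (1/2)M_p a = 3.555·a.
Adding the three: (m₁ − m₂)g = (m₁ + m₂ + 3.555)a, so a = (4.32 − 1.78)(9.81)/(4.32 + 1.78 + 3.555) = 2.581 m/s².
α = a/R = 2.581/0.334 = 7.727 rad/s².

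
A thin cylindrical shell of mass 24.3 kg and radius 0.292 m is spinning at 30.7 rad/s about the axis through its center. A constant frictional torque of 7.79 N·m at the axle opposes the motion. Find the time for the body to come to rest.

I = MR² = (24.3)(0.292)² = 2.072 kg·m².
The net torque has magnitude 7.79 N·m, opposing ω.
|α| = τ/I = 7.790/2.072 = 3.760 rad/s² (deceleration).
0 = ω₀ − |α|t ⇒ t = ω₀/|α| = 30.7/3.760 = 8.165 s.

t ≈ 8.17 s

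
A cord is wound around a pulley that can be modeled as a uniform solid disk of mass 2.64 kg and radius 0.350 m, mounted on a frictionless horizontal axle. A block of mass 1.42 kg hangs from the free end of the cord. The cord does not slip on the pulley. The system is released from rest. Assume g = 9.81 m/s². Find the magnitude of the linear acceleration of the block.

I = ½MR² = (1/2)(2.64)(0.350)² = 0.1617 kg·m².
Block: mg − T = ma. Pulley: TR = Iα. No-slip: a = αR, so T = (I/R²)a = 1.320·a.
Then mg = (m + 1.320)a, so a = (1.42)(9.81)/(1.42 + 1.320) = 5.084 m/s².

a ≈ 5.08 m/s²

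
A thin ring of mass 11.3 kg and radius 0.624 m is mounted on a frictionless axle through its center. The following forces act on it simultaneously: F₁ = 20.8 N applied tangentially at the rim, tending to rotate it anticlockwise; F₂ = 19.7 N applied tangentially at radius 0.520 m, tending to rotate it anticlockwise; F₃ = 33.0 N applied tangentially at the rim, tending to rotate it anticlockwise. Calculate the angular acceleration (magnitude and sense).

α ≈ 9.96 rad/s², anticlockwise

I = MR² = (11.3)(0.624)² = 4.400 kg·m².
Taking anticlockwise as positive: τ₁ = +(20.8)(0.624) = +12.98 N·m; τ₂ = +(19.7)(0.520) = +10.24 N·m; τ₃ = +(33.0)(0.624) = +20.59 N·m.
Net torque τ = 43.82 N·m.
α = τ/I = 43.82/4.400 = 9.958 rad/s².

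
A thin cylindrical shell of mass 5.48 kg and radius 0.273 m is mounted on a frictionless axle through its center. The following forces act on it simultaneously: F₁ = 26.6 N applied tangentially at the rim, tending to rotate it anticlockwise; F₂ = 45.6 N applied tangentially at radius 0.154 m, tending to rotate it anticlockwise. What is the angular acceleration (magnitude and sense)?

α ≈ 35.0 rad/s², anticlockwise

I = MR² = (5.48)(0.273)² = 0.4084 kg·m².
Taking anticlockwise as positive: τ₁ = +(26.6)(0.273) = +7.262 N·m; τ₂ = +(45.6)(0.154) = +7.022 N·m.
Net torque τ = 14.28 N·m.
α = τ/I = 14.28/0.4084 = 34.97 rad/s².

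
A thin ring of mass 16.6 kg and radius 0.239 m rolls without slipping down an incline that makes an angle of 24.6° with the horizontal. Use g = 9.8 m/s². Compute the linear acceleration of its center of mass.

a ≈ 2.04 m/s²

Translation along the incline: Mg sinθ − f = Ma.
Rotation about the center: fR = Iα with I = MR². No-slip gives a = αR, so f = (I/R²)a = M a.
Substituting: Mg sinθ = (1 + 1.000)Ma, so a = g sinθ/(1 + 1.000) = (9.8) sin 24.6° / 2.000 = 2.040 m/s².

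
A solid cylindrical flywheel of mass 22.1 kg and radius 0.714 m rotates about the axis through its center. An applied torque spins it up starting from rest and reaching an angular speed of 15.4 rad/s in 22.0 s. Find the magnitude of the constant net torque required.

τ ≈ 3.94 N·m

I = ½MR² = (1/2)(22.1)(0.714)² = 5.633 kg·m².
α = Δω/Δt = (15.4 − 0)/22.0 = 0.7000 rad/s².
τ = Iα = (5.633)(0.7000) = 3.943 N·m.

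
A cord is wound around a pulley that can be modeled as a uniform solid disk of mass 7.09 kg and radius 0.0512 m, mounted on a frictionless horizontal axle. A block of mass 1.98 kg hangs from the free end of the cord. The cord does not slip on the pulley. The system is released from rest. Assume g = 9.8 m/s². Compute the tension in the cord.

T ≈ 12.5 N

I = ½MR² = (1/2)(7.09)(0.0512)² = 0.009293 kg·m².
Block: mg − T = ma. Pulley: TR = Iα. No-slip: a = αR, so T = (I/R²)a = 3.545·a.
Then mg = (m + 3.545)a, so a = (1.98)(9.8)/(1.98 + 3.545) = 3.512 m/s².
T = 3.545·a = 12.45 N.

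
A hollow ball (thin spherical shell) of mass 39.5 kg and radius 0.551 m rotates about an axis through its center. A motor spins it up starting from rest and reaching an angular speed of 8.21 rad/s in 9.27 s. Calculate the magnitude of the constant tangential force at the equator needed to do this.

I = (2/3)MR² = (2/3)(39.5)(0.551)² = 7.995 kg·m².
α = Δω/Δt = (8.21 − 0)/9.27 = 0.8857 rad/s².
The required torque is τ = Iα = (7.995)(0.8857) = 7.081 N·m.
A tangential force at the equator gives τ = FR, so F = τ/R = 7.081/0.551 = 12.85 N.

F ≈ 12.9 N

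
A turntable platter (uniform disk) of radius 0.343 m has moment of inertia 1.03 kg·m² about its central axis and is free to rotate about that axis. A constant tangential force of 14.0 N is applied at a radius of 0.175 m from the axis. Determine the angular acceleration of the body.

τ = F·r = (14.0)(0.175) = 2.450 N·m.
Newton's second law for rotation, τ = Iα, gives α = τ/I = 2.450/1.030 = 2.379 rad/s².

α ≈ 2.38 rad/s²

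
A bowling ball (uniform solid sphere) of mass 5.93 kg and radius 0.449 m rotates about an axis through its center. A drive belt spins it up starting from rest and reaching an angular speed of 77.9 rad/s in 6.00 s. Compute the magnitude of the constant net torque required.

τ ≈ 6.21 N·m

I = (2/5)MR² = (2/5)(5.93)(0.449)² = 0.4782 kg·m².
α = Δω/Δt = (77.9 − 0)/6.00 = 12.98 rad/s².
τ = Iα = (0.4782)(12.98) = 6.209 N·m.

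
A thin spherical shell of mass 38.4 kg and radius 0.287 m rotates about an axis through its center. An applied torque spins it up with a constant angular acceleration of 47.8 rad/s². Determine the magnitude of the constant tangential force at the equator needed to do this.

I = (2/3)MR² = (2/3)(38.4)(0.287)² = 2.109 kg·m².
The required torque is τ = Iα = (2.109)(47.80) = 100.8 N·m.
A tangential force at the equator gives τ = FR, so F = τ/R = 100.8/0.287 = 351.2 N.

F ≈ 351 N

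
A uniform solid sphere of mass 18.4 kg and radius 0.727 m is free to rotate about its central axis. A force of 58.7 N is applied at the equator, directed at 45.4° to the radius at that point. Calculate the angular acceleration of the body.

I = (2/5)MR² = (2/5)(18.4)(0.727)² = 3.890 kg·m².
Only the tangential component produces torque: τ = F R sinθ = (58.7)(0.727) sin 45.4° = 30.39 N·m.
From τ = Iα: α = 30.39/3.890 = 7.811 rad/s².

α ≈ 7.81 rad/s²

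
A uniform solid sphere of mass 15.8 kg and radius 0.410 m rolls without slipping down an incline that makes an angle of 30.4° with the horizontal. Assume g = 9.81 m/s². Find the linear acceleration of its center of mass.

a ≈ 3.55 m/s²

Translation along the incline: Mg sinθ − f = Ma.
Rotation about the center: fR = Iα with I = (2/5)MR². No-slip gives a = αR, so f = (I/R²)a = (2/5)M a.
Substituting: Mg sinθ = (1 + 0.4000)Ma, so a = g sinθ/(1 + 0.4000) = (9.81) sin 30.4° / 1.400 = 3.546 m/s².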